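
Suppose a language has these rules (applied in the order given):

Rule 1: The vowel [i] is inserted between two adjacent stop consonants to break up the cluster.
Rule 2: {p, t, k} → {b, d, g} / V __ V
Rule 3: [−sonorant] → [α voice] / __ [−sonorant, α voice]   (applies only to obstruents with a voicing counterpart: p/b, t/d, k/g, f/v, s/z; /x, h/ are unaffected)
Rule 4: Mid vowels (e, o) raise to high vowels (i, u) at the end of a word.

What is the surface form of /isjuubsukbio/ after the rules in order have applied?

isjuupsugibiu

Rule 1 (stop-cluster i-epenthesis): /k/ and /b/ form a stop–stop cluster, so [i] is inserted between them. /isjuubsukbio/ → isjuubsukibio.
Rule 2 (intervocalic voicing): /k/ is a voiceless stop between vowels /u/ and /i/, so it voices to [g]. /isjuubsukibio/ → isjuubsugibio.
Rule 3 (regressive voicing assimilation): /b/ precedes the voiceless obstruent /s/, so it devoices to [p] by assimilation. /isjuubsugibio/ → isjuupsugibio.
Rule 4 (final vowel raising): /o/ is a mid vowel in word-final position, so it raises to [u]. /isjuupsugibio/ → isjuupsugibiu.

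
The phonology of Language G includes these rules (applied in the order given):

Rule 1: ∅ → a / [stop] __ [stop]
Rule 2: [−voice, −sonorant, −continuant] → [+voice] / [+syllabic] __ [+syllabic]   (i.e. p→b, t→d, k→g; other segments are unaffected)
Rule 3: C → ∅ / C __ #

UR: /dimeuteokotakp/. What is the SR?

Rule 1 (stop-cluster a-epenthesis): /k/ and /p/ form a stop–stop cluster, so [a] is inserted between them. /dimeuteokotakp/ → dimeuteokotakap.
Rule 2 (intervocalic voicing): /t/ is a voiceless stop between vowels /u/ and /e/, so it voices to [d]. /k/ is a voiceless stop between vowels /o/ and /o/, so it voices to [g]. /t/ is a voiceless stop between vowels /o/ and /a/, so it voices to [d]. /k/ is a voiceless stop between vowels /a/ and /a/, so it voices to [g]. /dimeuteokotakap/ → dimeudeogodagap.
Rule 3 (final cluster simplification): no segment meets the environment; /dimeudeogodagap/ is unchanged.

dimeudeogodagap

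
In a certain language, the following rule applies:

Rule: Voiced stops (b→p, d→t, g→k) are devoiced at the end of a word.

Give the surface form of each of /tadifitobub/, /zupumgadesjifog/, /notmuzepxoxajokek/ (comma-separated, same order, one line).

/tadifitobub/: /b/ is a voiced stop in word-final position, so it devoices to [p]. → [tadifitobup].
/zupumgadesjifog/: /g/ is a voiced stop in word-final position, so it devoices to [k]. → [zupumgadesjifok].
/notmuzepxoxajokek/: the rule's environment is not met; surfaces unchanged as [notmuzepxoxajokek].

tadifitobup, zupumgadesjifok, notmuzepxoxajokek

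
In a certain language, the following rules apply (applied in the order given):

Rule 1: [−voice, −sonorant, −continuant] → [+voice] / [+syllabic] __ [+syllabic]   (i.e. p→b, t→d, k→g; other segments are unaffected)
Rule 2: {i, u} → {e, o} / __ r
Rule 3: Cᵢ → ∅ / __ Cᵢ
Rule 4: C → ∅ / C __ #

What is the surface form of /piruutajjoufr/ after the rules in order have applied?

peruudajouf

Rule 1 (intervocalic voicing): /t/ is a voiceless stop between vowels /u/ and /a/, so it voices to [d]. /piruutajjoufr/ → piruudajjoufr.
Rule 2 (pre-rhotic lowering): /i/ is a high vowel immediately before /r/, so it lowers to [e]. /piruudajjoufr/ → peruudajjoufr.
Rule 3 (degemination): /jj/ is a geminate; the first /j/ deletes. /peruudajjoufr/ → peruudajoufr.
Rule 4 (final cluster simplification): /r/ is the second consonant of a word-final cluster /fr/, so it deletes. /peruudajoufr/ → peruudajouf.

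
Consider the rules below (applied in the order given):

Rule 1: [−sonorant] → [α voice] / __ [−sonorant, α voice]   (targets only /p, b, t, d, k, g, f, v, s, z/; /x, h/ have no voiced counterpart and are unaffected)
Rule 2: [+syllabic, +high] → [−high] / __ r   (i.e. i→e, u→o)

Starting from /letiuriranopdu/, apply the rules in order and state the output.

Rule 1 (regressive voicing assimilation): /p/ precedes the voiced obstruent /d/, so it voices to [b] by assimilation. /letiuriranopdu/ → letiuriranobdu.
Rule 2 (pre-rhotic lowering): /u/ is a high vowel immediately before /r/, so it lowers to [o]. /i/ is a high vowel immediately before /r/, so it lowers to [e]. /letiuriranobdu/ → letioreranobdu.

letioreranobdu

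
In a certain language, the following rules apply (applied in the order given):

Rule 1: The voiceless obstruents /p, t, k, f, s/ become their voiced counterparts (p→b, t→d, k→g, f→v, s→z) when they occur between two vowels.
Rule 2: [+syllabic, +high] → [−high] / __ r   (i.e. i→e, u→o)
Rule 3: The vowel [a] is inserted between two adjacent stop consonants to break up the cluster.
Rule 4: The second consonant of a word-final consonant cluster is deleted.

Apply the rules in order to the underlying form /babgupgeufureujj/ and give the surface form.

Rule 1 (intervocalic voicing): /f/ is a voiceless obstruent between vowels /u/ and /u/, so it voices to [v]. /babgupgeufureujj/ → babgupgeuvureujj.
Rule 2 (pre-rhotic lowering): /u/ is a high vowel immediately before /r/, so it lowers to [o]. /babgupgeuvureujj/ → babgupgeuvoreujj.
Rule 3 (stop-cluster a-epenthesis): /b/ and /g/ form a stop–stop cluster, so [a] is inserted between them. /p/ and /g/ form a stop–stop cluster, so [a] is inserted between them. /babgupgeuvoreujj/ → babagupageuvoreujj.
Rule 4 (final cluster simplification): /j/ is the second consonant of a word-final cluster /jj/, so it deletes. /babagupageuvoreujj/ → babagupageuvoreuj.

babagupageuvoreuj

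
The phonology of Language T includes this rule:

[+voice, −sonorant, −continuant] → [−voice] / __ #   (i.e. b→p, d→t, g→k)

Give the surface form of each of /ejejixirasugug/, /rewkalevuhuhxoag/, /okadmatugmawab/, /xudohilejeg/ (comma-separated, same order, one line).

ejejixirasuguk, rewkalevuhuhxoak, okadmatugmawap, xudohilejek

/ejejixirasugug/: /g/ is a voiced stop in word-final position, so it devoices to [k]. → [ejejixirasuguk].
/rewkalevuhuhxoag/: /g/ is a voiced stop in word-final position, so it devoices to [k]. → [rewkalevuhuhxoak].
/okadmatugmawab/: /b/ is a voiced stop in word-final position, so it devoices to [p]. → [okadmatugmawap].
/xudohilejeg/: /g/ is a voiced stop in word-final position, so it devoices to [k]. → [xudohilejek].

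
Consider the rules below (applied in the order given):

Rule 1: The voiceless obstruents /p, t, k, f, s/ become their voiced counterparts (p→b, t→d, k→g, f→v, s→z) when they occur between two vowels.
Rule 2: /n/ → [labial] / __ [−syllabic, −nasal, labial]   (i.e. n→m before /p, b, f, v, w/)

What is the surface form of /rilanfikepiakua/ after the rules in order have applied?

rilamfigebiagua

Rule 1 (intervocalic voicing): /k/ is a voiceless obstruent between vowels /i/ and /e/, so it voices to [g]. /p/ is a voiceless obstruent between vowels /e/ and /i/, so it voices to [b]. /k/ is a voiceless obstruent between vowels /a/ and /u/, so it voices to [g]. /rilanfikepiakua/ → rilanfigebiagua.
Rule 2 (nasal place assimilation): /n/ precedes the labial consonant /f/, so it assimilates in place to [m]. /rilanfigebiagua/ → rilamfigebiagua.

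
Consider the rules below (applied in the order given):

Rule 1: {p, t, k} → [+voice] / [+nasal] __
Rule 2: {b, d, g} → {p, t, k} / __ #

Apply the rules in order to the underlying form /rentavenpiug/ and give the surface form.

rendavenbiuk

Rule 1 (post-nasal voicing): /t/ is a voiceless stop immediately after the nasal /n/, so it voices to [d]. /p/ is a voiceless stop immediately after the nasal /n/, so it voices to [b]. /rentavenpiug/ → rendavenbiug.
Rule 2 (final devoicing): /g/ is a voiced stop in word-final position, so it devoices to [k]. /rendavenbiug/ → rendavenbiuk.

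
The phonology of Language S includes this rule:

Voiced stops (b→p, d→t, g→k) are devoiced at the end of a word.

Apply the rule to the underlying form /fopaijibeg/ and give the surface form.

fopaijibek

/g/ is a voiced stop in word-final position, so it devoices to [k].
Surface form: [fopaijibek].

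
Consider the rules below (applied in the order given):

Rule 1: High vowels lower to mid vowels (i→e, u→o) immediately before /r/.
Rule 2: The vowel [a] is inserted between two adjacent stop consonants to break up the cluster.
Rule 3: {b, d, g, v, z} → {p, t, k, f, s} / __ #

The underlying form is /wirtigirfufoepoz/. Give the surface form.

Rule 1 (pre-rhotic lowering): /i/ is a high vowel immediately before /r/, so it lowers to [e]. /i/ is a high vowel immediately before /r/, so it lowers to [e]. /wirtigirfufoepoz/ → wertigerfufoepoz.
Rule 2 (stop-cluster a-epenthesis): no segment meets the environment; /wertigerfufoepoz/ is unchanged.
Rule 3 (final devoicing): /z/ is a voiced obstruent in word-final position, so it devoices to [s]. /wertigerfufoepoz/ → wertigerfufoepos.

wertigerfufoepos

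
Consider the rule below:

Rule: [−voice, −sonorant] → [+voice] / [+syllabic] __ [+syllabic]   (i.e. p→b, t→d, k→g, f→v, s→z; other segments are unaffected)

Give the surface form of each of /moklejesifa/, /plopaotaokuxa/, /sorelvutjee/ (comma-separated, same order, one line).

/moklejesifa/: /s/ is a voiceless obstruent between vowels /e/ and /i/, so it voices to [z]. /f/ is a voiceless obstruent between vowels /i/ and /a/, so it voices to [v]. → [moklejeziva].
/plopaotaokuxa/: /p/ is a voiceless obstruent between vowels /o/ and /a/, so it voices to [b]. /t/ is a voiceless obstruent between vowels /o/ and /a/, so it voices to [d]. /k/ is a voiceless obstruent between vowels /o/ and /u/, so it voices to [g]. → [plobaodaoguxa].
/sorelvutjee/: the rule's environment is not met; surfaces unchanged as [sorelvutjee].

moklejeziva, plobaodaoguxa, sorelvutjee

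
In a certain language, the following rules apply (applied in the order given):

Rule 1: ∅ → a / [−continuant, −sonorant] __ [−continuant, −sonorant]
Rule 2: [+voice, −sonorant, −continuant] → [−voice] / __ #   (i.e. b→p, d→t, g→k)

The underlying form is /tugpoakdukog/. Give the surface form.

tugapoakadukok

Rule 1 (stop-cluster a-epenthesis): /g/ and /p/ form a stop–stop cluster, so [a] is inserted between them. /k/ and /d/ form a stop–stop cluster, so [a] is inserted between them. /tugpoakdukog/ → tugapoakadukog.
Rule 2 (final devoicing): /g/ is a voiced stop in word-final position, so it devoices to [k]. /tugapoakadukog/ → tugapoakadukok.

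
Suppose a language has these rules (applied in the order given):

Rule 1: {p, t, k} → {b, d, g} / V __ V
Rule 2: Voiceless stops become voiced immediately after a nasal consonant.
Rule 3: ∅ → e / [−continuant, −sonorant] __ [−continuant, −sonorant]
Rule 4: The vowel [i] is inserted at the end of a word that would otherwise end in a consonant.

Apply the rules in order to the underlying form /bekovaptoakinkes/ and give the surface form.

begovapetoagingesi

Rule 1 (intervocalic voicing): /k/ is a voiceless stop between vowels /e/ and /o/, so it voices to [g]. /k/ is a voiceless stop between vowels /a/ and /i/, so it voices to [g]. /bekovaptoakinkes/ → begovaptoaginkes.
Rule 2 (post-nasal voicing): /k/ is a voiceless stop immediately after the nasal /n/, so it voices to [g]. /begovaptoaginkes/ → begovaptoaginges.
Rule 3 (stop-cluster e-epenthesis): /p/ and /t/ form a stop–stop cluster, so [e] is inserted between them. /begovaptoaginges/ → begovapetoaginges.
Rule 4 (final i-epenthesis): the form ends in the consonant /s/, so [i] is inserted word-finally. /begovapetoaginges/ → begovapetoagingesi.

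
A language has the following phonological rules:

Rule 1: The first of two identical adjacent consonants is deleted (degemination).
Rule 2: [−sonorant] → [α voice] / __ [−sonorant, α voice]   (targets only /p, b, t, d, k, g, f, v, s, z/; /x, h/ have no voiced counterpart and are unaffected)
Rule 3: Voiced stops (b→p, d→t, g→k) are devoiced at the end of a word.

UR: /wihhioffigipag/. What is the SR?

wihiofigipak

Rule 1 (degemination): /hh/ is a geminate; the first /h/ deletes. /ff/ is a geminate; the first /f/ deletes. /wihhioffigipag/ → wihiofigipag.
Rule 2 (regressive voicing assimilation): no segment meets the environment; /wihiofigipag/ is unchanged.
Rule 3 (final devoicing): /g/ is a voiced stop in word-final position, so it devoices to [k]. /wihiofigipag/ → wihiofigipak.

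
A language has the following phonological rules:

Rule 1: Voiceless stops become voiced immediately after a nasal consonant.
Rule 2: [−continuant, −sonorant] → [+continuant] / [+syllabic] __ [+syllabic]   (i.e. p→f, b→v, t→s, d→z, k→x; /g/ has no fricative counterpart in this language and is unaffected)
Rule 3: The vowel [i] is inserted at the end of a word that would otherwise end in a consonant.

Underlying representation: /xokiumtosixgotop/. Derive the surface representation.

xoxiumdosixgosopi

Rule 1 (post-nasal voicing): /t/ is a voiceless stop immediately after the nasal /m/, so it voices to [d]. /xokiumtosixgotop/ → xokiumdosixgotop.
Rule 2 (intervocalic spirantization): /k/ is a stop between vowels /o/ and /i/, so it spirantizes to the fricative [x]. /t/ is a stop between vowels /o/ and /o/, so it spirantizes to the fricative [s]. /xokiumdosixgotop/ → xoxiumdosixgosop.
Rule 3 (final i-epenthesis): the form ends in the consonant /p/, so [i] is inserted word-finally. /xoxiumdosixgosop/ → xoxiumdosixgosopi.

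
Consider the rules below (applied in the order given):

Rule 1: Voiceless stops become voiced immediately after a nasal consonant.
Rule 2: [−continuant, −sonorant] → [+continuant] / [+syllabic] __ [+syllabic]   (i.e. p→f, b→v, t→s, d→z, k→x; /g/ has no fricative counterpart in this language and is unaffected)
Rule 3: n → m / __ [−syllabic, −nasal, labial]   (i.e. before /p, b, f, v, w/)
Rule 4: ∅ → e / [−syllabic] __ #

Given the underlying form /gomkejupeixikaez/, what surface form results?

gomgejufeixixaeze

Rule 1 (post-nasal voicing): /k/ is a voiceless stop immediately after the nasal /m/, so it voices to [g]. /gomkejupeixikaez/ → gomgejupeixikaez.
Rule 2 (intervocalic spirantization): /p/ is a stop between vowels /u/ and /e/, so it spirantizes to the fricative [f]. /k/ is a stop between vowels /i/ and /a/, so it spirantizes to the fricative [x]. /gomgejupeixikaez/ → gomgejufeixixaez.
Rule 3 (nasal place assimilation): no segment meets the environment; /gomgejufeixixaez/ is unchanged.
Rule 4 (final e-epenthesis): the form ends in the consonant /z/, so [e] is inserted word-finally. /gomgejufeixixaez/ → gomgejufeixixaeze.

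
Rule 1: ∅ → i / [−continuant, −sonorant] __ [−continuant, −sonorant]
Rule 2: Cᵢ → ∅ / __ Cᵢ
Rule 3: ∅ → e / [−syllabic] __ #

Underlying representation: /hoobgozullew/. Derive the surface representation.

hoobigozulewe

Rule 1 (stop-cluster i-epenthesis): /b/ and /g/ form a stop–stop cluster, so [i] is inserted between them. /hoobgozullew/ → hoobigozullew.
Rule 2 (degemination): /ll/ is a geminate; the first /l/ deletes. /hoobigozullew/ → hoobigozulew.
Rule 3 (final e-epenthesis): the form ends in the consonant /w/, so [e] is inserted word-finally. /hoobigozulew/ → hoobigozulewe.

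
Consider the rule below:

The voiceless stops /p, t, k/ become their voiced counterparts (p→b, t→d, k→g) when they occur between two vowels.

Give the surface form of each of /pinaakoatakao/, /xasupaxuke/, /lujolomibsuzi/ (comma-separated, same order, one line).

pinaagoadagao, xasubaxuge, lujolomibsuzi

/pinaakoatakao/: /k/ is a voiceless stop between vowels /a/ and /o/, so it voices to [g]. /t/ is a voiceless stop between vowels /a/ and /a/, so it voices to [d]. /k/ is a voiceless stop between vowels /a/ and /a/, so it voices to [g]. → [pinaagoadagao].
/xasupaxuke/: /p/ is a voiceless stop between vowels /u/ and /a/, so it voices to [b]. /k/ is a voiceless stop between vowels /u/ and /e/, so it voices to [g]. → [xasubaxuge].
/lujolomibsuzi/: the rule's environment is not met; surfaces unchanged as [lujolomibsuzi].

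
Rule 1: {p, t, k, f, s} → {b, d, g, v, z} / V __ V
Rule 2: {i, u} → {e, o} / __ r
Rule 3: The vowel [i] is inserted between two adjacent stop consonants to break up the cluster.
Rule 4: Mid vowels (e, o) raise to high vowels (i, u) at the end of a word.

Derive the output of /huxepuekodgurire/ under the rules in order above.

Rule 1 (intervocalic voicing): /p/ is a voiceless obstruent between vowels /e/ and /u/, so it voices to [b]. /k/ is a voiceless obstruent between vowels /e/ and /o/, so it voices to [g]. /huxepuekodgurire/ → huxebuegodgurire.
Rule 2 (pre-rhotic lowering): /u/ is a high vowel immediately before /r/, so it lowers to [o]. /i/ is a high vowel immediately before /r/, so it lowers to [e]. /huxebuegodgurire/ → huxebuegodgorere.
Rule 3 (stop-cluster i-epenthesis): /d/ and /g/ form a stop–stop cluster, so [i] is inserted between them. /huxebuegodgorere/ → huxebuegodigorere.
Rule 4 (final vowel raising): /e/ is a mid vowel in word-final position, so it raises to [i]. /huxebuegodigorere/ → huxebuegodigoreri.

huxebuegodigoreri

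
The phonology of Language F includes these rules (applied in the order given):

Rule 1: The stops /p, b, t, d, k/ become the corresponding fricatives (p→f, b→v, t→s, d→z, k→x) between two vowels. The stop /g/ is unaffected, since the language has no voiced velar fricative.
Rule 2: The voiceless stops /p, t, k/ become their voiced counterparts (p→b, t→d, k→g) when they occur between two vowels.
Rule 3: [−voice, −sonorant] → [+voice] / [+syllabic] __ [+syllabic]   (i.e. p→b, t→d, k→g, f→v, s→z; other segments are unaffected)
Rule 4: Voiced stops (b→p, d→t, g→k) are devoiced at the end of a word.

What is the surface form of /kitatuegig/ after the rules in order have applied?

kizazuegik

Rule 1 (intervocalic spirantization): /t/ is a stop between vowels /i/ and /a/, so it spirantizes to the fricative [s]. /t/ is a stop between vowels /a/ and /u/, so it spirantizes to the fricative [s]. /kitatuegig/ → kisasuegig.
Rule 2 (intervocalic voicing): no segment meets the environment; /kisasuegig/ is unchanged.
Rule 3 (intervocalic voicing): /s/ is a voiceless obstruent between vowels /i/ and /a/, so it voices to [z]. /s/ is a voiceless obstruent between vowels /a/ and /u/, so it voices to [z]. /kisasuegig/ → kizazuegig.
Rule 4 (final devoicing): /g/ is a voiced stop in word-final position, so it devoices to [k]. /kizazuegig/ → kizazuegik.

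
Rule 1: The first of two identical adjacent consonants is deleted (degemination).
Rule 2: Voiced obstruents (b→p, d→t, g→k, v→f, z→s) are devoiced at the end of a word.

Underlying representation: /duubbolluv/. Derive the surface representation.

duuboluf

Rule 1 (degemination): /bb/ is a geminate; the first /b/ deletes. /ll/ is a geminate; the first /l/ deletes. /duubbolluv/ → duuboluv.
Rule 2 (final devoicing): /v/ is a voiced obstruent in word-final position, so it devoices to [f]. /duuboluv/ → duuboluf.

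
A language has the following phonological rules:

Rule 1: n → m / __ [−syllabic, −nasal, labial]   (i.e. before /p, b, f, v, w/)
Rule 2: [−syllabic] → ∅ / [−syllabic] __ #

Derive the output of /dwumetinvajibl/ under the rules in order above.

Rule 1 (nasal place assimilation): /n/ precedes the labial consonant /v/, so it assimilates in place to [m]. /dwumetinvajibl/ → dwumetimvajibl.
Rule 2 (final cluster simplification): /l/ is the second consonant of a word-final cluster /bl/, so it deletes. /dwumetimvajibl/ → dwumetimvajib.

dwumetimvajib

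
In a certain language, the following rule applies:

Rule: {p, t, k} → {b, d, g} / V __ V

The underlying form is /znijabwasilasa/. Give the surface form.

No segment of /znijabwasilasa/ meets the structural description of the rule, so the form surfaces unchanged.

znijabwasilasa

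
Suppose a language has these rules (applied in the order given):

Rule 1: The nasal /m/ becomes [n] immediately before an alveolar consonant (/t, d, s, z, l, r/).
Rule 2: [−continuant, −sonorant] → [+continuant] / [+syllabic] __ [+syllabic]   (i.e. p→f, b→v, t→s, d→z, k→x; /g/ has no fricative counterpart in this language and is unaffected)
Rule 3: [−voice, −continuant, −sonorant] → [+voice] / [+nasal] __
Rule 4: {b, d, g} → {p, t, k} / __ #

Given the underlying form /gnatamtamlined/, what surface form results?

Rule 1 (nasal place assimilation): /m/ precedes the alveolar consonant /t/, so it assimilates in place to [n]. /m/ precedes the alveolar consonant /l/, so it assimilates in place to [n]. /gnatamtamlined/ → gnatantanlined.
Rule 2 (intervocalic spirantization): /t/ is a stop between vowels /a/ and /a/, so it spirantizes to the fricative [s]. /gnatantanlined/ → gnasantanlined.
Rule 3 (post-nasal voicing): /t/ is a voiceless stop immediately after the nasal /n/, so it voices to [d]. /gnasantanlined/ → gnasandanlined.
Rule 4 (final devoicing): /d/ is a voiced stop in word-final position, so it devoices to [t]. /gnasandanlined/ → gnasandanlinet.

gnasandanlinet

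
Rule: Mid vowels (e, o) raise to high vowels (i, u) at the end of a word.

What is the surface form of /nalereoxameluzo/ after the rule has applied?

nalereoxameluzu

/o/ is a mid vowel in word-final position, so it raises to [u].
Surface form: [nalereoxameluzu].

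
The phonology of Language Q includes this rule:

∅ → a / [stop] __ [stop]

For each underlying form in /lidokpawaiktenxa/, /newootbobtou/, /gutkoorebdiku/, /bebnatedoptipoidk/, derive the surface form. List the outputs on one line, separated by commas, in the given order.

/lidokpawaiktenxa/: /k/ and /p/ form a stop–stop cluster, so [a] is inserted between them. /k/ and /t/ form a stop–stop cluster, so [a] is inserted between them. → [lidokapawaikatenxa].
/newootbobtou/: /t/ and /b/ form a stop–stop cluster, so [a] is inserted between them. /b/ and /t/ form a stop–stop cluster, so [a] is inserted between them. → [newootabobatou].
/gutkoorebdiku/: /t/ and /k/ form a stop–stop cluster, so [a] is inserted between them. /b/ and /d/ form a stop–stop cluster, so [a] is inserted between them. → [gutakoorebadiku].
/bebnatedoptipoidk/: /p/ and /t/ form a stop–stop cluster, so [a] is inserted between them. /d/ and /k/ form a stop–stop cluster, so [a] is inserted between them. → [bebnatedopatipoidak].

lidokapawaikatenxa, newootabobatou, gutakoorebadiku, bebnatedopatipoidak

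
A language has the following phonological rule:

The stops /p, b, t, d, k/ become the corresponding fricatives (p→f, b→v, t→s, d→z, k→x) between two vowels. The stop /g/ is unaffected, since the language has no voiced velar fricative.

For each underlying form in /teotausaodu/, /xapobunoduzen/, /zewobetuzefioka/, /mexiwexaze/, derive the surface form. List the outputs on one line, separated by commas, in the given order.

/teotausaodu/: /t/ is a stop between vowels /o/ and /a/, so it spirantizes to the fricative [s]. /d/ is a stop between vowels /o/ and /u/, so it spirantizes to the fricative [z]. → [teosausaozu].
/xapobunoduzen/: /p/ is a stop between vowels /a/ and /o/, so it spirantizes to the fricative [f]. /b/ is a stop between vowels /o/ and /u/, so it spirantizes to the fricative [v]. /d/ is a stop between vowels /o/ and /u/, so it spirantizes to the fricative [z]. → [xafovunozuzen].
/zewobetuzefioka/: /b/ is a stop between vowels /o/ and /e/, so it spirantizes to the fricative [v]. /t/ is a stop between vowels /e/ and /u/, so it spirantizes to the fricative [s]. /k/ is a stop between vowels /o/ and /a/, so it spirantizes to the fricative [x]. → [zewovesuzefioxa].
/mexiwexaze/: the rule's environment is not met; surfaces unchanged as [mexiwexaze].

teosausaozu, xafovunozuzen, zewovesuzefioxa, mexiwexaze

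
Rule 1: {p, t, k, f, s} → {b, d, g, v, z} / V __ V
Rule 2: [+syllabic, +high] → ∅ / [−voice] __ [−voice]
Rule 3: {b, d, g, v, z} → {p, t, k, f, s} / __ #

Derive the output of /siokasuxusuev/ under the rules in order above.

siogazuxuzuef

Rule 1 (intervocalic voicing): /k/ is a voiceless obstruent between vowels /o/ and /a/, so it voices to [g]. /s/ is a voiceless obstruent between vowels /a/ and /u/, so it voices to [z]. /s/ is a voiceless obstruent between vowels /u/ and /u/, so it voices to [z]. /siokasuxusuev/ → siogazuxuzuev.
Rule 2 (high vowel syncope): no segment meets the environment; /siogazuxuzuev/ is unchanged.
Rule 3 (final devoicing): /v/ is a voiced obstruent in word-final position, so it devoices to [f]. /siogazuxuzuev/ → siogazuxuzuef.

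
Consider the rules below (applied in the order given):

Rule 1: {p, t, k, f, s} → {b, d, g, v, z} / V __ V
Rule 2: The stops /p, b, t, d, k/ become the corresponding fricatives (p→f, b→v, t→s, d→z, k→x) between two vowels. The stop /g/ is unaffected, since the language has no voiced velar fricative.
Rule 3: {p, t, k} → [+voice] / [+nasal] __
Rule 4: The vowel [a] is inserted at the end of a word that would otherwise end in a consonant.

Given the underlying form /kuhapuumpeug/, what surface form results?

kuhavuumbeuga

Rule 1 (intervocalic voicing): /p/ is a voiceless obstruent between vowels /a/ and /u/, so it voices to [b]. /kuhapuumpeug/ → kuhabuumpeug.
Rule 2 (intervocalic spirantization): /b/ is a stop between vowels /a/ and /u/, so it spirantizes to the fricative [v]. /kuhabuumpeug/ → kuhavuumpeug.
Rule 3 (post-nasal voicing): /p/ is a voiceless stop immediately after the nasal /m/, so it voices to [b]. /kuhavuumpeug/ → kuhavuumbeug.
Rule 4 (final a-epenthesis): the form ends in the consonant /g/, so [a] is inserted word-finally. /kuhavuumbeug/ → kuhavuumbeuga.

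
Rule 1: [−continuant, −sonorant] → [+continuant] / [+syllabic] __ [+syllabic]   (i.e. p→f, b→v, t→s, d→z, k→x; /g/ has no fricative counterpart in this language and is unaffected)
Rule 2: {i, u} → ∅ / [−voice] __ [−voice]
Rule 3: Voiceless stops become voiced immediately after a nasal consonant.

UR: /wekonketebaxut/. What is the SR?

Rule 1 (intervocalic spirantization): /k/ is a stop between vowels /e/ and /o/, so it spirantizes to the fricative [x]. /t/ is a stop between vowels /e/ and /e/, so it spirantizes to the fricative [s]. /b/ is a stop between vowels /e/ and /a/, so it spirantizes to the fricative [v]. /wekonketebaxut/ → wexonkesevaxut.
Rule 2 (high vowel syncope): /u/ is a high vowel flanked by voiceless consonants /x/ and /t/, so it deletes. /wexonkesevaxut/ → wexonkesevaxt.
Rule 3 (post-nasal voicing): /k/ is a voiceless stop immediately after the nasal /n/, so it voices to [g]. /wexonkesevaxt/ → wexongesevaxt.

wexongesevaxt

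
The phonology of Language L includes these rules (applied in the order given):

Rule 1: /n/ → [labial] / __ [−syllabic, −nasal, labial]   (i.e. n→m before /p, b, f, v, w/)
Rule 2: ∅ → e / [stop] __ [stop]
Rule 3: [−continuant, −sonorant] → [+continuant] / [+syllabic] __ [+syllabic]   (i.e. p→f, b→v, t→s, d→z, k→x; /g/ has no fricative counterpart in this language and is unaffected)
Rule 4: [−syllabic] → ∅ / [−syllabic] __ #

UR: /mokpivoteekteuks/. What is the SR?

moxefivoseexeseuk

Rule 1 (nasal place assimilation): no segment meets the environment; /mokpivoteekteuks/ is unchanged.
Rule 2 (stop-cluster e-epenthesis): /k/ and /p/ form a stop–stop cluster, so [e] is inserted between them. /k/ and /t/ form a stop–stop cluster, so [e] is inserted between them. /mokpivoteekteuks/ → mokepivoteeketeuks.
Rule 3 (intervocalic spirantization): /k/ is a stop between vowels /o/ and /e/, so it spirantizes to the fricative [x]. /p/ is a stop between vowels /e/ and /i/, so it spirantizes to the fricative [f]. /t/ is a stop between vowels /o/ and /e/, so it spirantizes to the fricative [s]. /k/ is a stop between vowels /e/ and /e/, so it spirantizes to the fricative [x]. /t/ is a stop between vowels /e/ and /e/, so it spirantizes to the fricative [s]. /mokepivoteeketeuks/ → moxefivoseexeseuks.
Rule 4 (final cluster simplification): /s/ is the second consonant of a word-final cluster /ks/, so it deletes. /moxefivoseexeseuks/ → moxefivoseexeseuk.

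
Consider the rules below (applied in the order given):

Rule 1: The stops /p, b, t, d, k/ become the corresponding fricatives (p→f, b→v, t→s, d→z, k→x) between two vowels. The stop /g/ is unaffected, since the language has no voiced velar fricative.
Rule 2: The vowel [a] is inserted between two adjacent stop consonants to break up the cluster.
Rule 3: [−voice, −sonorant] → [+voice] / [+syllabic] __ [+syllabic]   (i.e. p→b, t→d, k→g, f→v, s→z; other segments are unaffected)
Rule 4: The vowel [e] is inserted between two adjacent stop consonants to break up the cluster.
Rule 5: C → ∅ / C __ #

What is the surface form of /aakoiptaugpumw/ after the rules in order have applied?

aaxoibadaugabum

Rule 1 (intervocalic spirantization): /k/ is a stop between vowels /a/ and /o/, so it spirantizes to the fricative [x]. /aakoiptaugpumw/ → aaxoiptaugpumw.
Rule 2 (stop-cluster a-epenthesis): /p/ and /t/ form a stop–stop cluster, so [a] is inserted between them. /g/ and /p/ form a stop–stop cluster, so [a] is inserted between them. /aaxoiptaugpumw/ → aaxoipataugapumw.
Rule 3 (intervocalic voicing): /p/ is a voiceless obstruent between vowels /i/ and /a/, so it voices to [b]. /t/ is a voiceless obstruent between vowels /a/ and /a/, so it voices to [d]. /p/ is a voiceless obstruent between vowels /a/ and /u/, so it voices to [b]. /aaxoipataugapumw/ → aaxoibadaugabumw.
Rule 4 (stop-cluster e-epenthesis): no segment meets the environment; /aaxoibadaugabumw/ is unchanged.
Rule 5 (final cluster simplification): /w/ is the second consonant of a word-final cluster /mw/, so it deletes. /aaxoibadaugabumw/ → aaxoibadaugabum.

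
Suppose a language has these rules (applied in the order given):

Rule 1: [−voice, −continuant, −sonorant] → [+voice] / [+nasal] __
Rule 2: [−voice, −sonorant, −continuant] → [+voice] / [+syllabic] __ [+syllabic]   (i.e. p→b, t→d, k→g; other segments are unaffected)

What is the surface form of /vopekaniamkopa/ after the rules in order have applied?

Rule 1 (post-nasal voicing): /k/ is a voiceless stop immediately after the nasal /m/, so it voices to [g]. /vopekaniamkopa/ → vopekaniamgopa.
Rule 2 (intervocalic voicing): /p/ is a voiceless stop between vowels /o/ and /e/, so it voices to [b]. /k/ is a voiceless stop between vowels /e/ and /a/, so it voices to [g]. /p/ is a voiceless stop between vowels /o/ and /a/, so it voices to [b]. /vopekaniamgopa/ → vobeganiamgoba.

vobeganiamgoba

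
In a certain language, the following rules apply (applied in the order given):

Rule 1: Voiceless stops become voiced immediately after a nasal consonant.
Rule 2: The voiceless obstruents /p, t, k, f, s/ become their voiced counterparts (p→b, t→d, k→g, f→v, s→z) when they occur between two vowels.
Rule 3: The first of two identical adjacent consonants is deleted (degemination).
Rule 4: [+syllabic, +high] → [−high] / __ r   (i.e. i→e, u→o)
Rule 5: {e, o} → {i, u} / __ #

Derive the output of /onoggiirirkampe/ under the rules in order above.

onogiererkambi

Rule 1 (post-nasal voicing): /p/ is a voiceless stop immediately after the nasal /m/, so it voices to [b]. /onoggiirirkampe/ → onoggiirirkambe.
Rule 2 (intervocalic voicing): no segment meets the environment; /onoggiirirkambe/ is unchanged.
Rule 3 (degemination): /gg/ is a geminate; the first /g/ deletes. /onoggiirirkambe/ → onogiirirkambe.
Rule 4 (pre-rhotic lowering): /i/ is a high vowel immediately before /r/, so it lowers to [e]. /i/ is a high vowel immediately before /r/, so it lowers to [e]. /onogiirirkambe/ → onogiererkambe.
Rule 5 (final vowel raising): /e/ is a mid vowel in word-final position, so it raises to [i]. /onogiererkambe/ → onogiererkambi.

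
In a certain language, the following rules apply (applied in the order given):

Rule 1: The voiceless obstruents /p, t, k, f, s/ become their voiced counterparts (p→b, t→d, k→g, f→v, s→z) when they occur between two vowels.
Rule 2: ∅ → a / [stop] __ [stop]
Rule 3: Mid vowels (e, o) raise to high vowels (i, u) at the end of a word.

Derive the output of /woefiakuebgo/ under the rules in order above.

Rule 1 (intervocalic voicing): /f/ is a voiceless obstruent between vowels /e/ and /i/, so it voices to [v]. /k/ is a voiceless obstruent between vowels /a/ and /u/, so it voices to [g]. /woefiakuebgo/ → woeviaguebgo.
Rule 2 (stop-cluster a-epenthesis): /b/ and /g/ form a stop–stop cluster, so [a] is inserted between them. /woeviaguebgo/ → woeviaguebago.
Rule 3 (final vowel raising): /o/ is a mid vowel in word-final position, so it raises to [u]. /woeviaguebago/ → woeviaguebagu.

woeviaguebagu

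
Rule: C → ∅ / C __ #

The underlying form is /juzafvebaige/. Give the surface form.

juzafvebaige

No segment of /juzafvebaige/ meets the structural description of the rule, so the form surfaces unchanged.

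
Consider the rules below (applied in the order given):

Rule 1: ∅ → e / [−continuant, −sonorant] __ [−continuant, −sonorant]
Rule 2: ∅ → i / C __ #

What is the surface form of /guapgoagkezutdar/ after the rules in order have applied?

Rule 1 (stop-cluster e-epenthesis): /p/ and /g/ form a stop–stop cluster, so [e] is inserted between them. /g/ and /k/ form a stop–stop cluster, so [e] is inserted between them. /t/ and /d/ form a stop–stop cluster, so [e] is inserted between them. /guapgoagkezutdar/ → guapegoagekezutedar.
Rule 2 (final i-epenthesis): the form ends in the consonant /r/, so [i] is inserted word-finally. /guapegoagekezutedar/ → guapegoagekezutedari.

guapegoagekezutedari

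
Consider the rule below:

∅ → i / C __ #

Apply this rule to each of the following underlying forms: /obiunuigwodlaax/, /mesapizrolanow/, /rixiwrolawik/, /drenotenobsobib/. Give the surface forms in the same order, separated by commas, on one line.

/obiunuigwodlaax/: the form ends in the consonant /x/, so [i] is inserted word-finally. → [obiunuigwodlaaxi].
/mesapizrolanow/: the form ends in the consonant /w/, so [i] is inserted word-finally. → [mesapizrolanowi].
/rixiwrolawik/: the form ends in the consonant /k/, so [i] is inserted word-finally. → [rixiwrolawiki].
/drenotenobsobib/: the form ends in the consonant /b/, so [i] is inserted word-finally. → [drenotenobsobibi].

obiunuigwodlaaxi, mesapizrolanowi, rixiwrolawiki, drenotenobsobibi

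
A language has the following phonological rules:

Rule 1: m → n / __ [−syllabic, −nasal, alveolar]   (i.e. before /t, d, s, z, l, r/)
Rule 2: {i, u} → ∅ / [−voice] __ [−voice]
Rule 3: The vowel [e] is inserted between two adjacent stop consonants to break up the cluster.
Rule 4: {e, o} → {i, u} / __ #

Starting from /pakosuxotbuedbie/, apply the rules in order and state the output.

Rule 1 (nasal place assimilation): no segment meets the environment; /pakosuxotbuedbie/ is unchanged.
Rule 2 (high vowel syncope): /u/ is a high vowel flanked by voiceless consonants /s/ and /x/, so it deletes. /pakosuxotbuedbie/ → pakosxotbuedbie.
Rule 3 (stop-cluster e-epenthesis): /t/ and /b/ form a stop–stop cluster, so [e] is inserted between them. /d/ and /b/ form a stop–stop cluster, so [e] is inserted between them. /pakosxotbuedbie/ → pakosxotebuedebie.
Rule 4 (final vowel raising): /e/ is a mid vowel in word-final position, so it raises to [i]. /pakosxotebuedebie/ → pakosxotebuedebii.

pakosxotebuedebii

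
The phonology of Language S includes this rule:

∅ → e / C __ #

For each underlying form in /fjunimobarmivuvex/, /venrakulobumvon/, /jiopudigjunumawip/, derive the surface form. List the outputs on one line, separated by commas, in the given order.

/fjunimobarmivuvex/: the form ends in the consonant /x/, so [e] is inserted word-finally. → [fjunimobarmivuvexe].
/venrakulobumvon/: the form ends in the consonant /n/, so [e] is inserted word-finally. → [venrakulobumvone].
/jiopudigjunumawip/: the form ends in the consonant /p/, so [e] is inserted word-finally. → [jiopudigjunumawipe].

fjunimobarmivuvexe, venrakulobumvone, jiopudigjunumawipe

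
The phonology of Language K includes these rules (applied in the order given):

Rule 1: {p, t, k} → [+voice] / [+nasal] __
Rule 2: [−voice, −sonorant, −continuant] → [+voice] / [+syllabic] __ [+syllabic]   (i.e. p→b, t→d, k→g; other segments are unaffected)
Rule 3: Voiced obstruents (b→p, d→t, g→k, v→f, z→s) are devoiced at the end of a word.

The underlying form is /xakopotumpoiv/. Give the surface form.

Rule 1 (post-nasal voicing): /p/ is a voiceless stop immediately after the nasal /m/, so it voices to [b]. /xakopotumpoiv/ → xakopotumboiv.
Rule 2 (intervocalic voicing): /k/ is a voiceless stop between vowels /a/ and /o/, so it voices to [g]. /p/ is a voiceless stop between vowels /o/ and /o/, so it voices to [b]. /t/ is a voiceless stop between vowels /o/ and /u/, so it voices to [d]. /xakopotumboiv/ → xagobodumboiv.
Rule 3 (final devoicing): /v/ is a voiced obstruent in word-final position, so it devoices to [f]. /xagobodumboiv/ → xagobodumboif.

xagobodumboif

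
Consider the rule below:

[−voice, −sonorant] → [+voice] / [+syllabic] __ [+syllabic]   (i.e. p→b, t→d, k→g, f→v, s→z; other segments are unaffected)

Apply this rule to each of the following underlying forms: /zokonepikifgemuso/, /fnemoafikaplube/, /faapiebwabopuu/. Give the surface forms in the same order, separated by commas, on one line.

/zokonepikifgemuso/: /k/ is a voiceless obstruent between vowels /o/ and /o/, so it voices to [g]. /p/ is a voiceless obstruent between vowels /e/ and /i/, so it voices to [b]. /k/ is a voiceless obstruent between vowels /i/ and /i/, so it voices to [g]. /s/ is a voiceless obstruent between vowels /u/ and /o/, so it voices to [z]. → [zogonebigifgemuzo].
/fnemoafikaplube/: /f/ is a voiceless obstruent between vowels /a/ and /i/, so it voices to [v]. /k/ is a voiceless obstruent between vowels /i/ and /a/, so it voices to [g]. → [fnemoavigaplube].
/faapiebwabopuu/: /p/ is a voiceless obstruent between vowels /a/ and /i/, so it voices to [b]. /p/ is a voiceless obstruent between vowels /o/ and /u/, so it voices to [b]. → [faabiebwabobuu].

zogonebigifgemuzo, fnemoavigaplube, faabiebwabobuu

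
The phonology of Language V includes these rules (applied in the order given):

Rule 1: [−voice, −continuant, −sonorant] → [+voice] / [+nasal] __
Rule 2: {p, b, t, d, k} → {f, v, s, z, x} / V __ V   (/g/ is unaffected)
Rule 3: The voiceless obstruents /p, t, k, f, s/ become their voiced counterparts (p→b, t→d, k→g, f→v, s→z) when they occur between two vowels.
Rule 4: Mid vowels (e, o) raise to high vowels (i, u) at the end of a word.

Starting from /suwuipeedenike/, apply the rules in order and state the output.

suwuiveezenixi

Rule 1 (post-nasal voicing): no segment meets the environment; /suwuipeedenike/ is unchanged.
Rule 2 (intervocalic spirantization): /p/ is a stop between vowels /i/ and /e/, so it spirantizes to the fricative [f]. /d/ is a stop between vowels /e/ and /e/, so it spirantizes to the fricative [z]. /k/ is a stop between vowels /i/ and /e/, so it spirantizes to the fricative [x]. /suwuipeedenike/ → suwuifeezenixe.
Rule 3 (intervocalic voicing): /f/ is a voiceless obstruent between vowels /i/ and /e/, so it voices to [v]. /suwuifeezenixe/ → suwuiveezenixe.
Rule 4 (final vowel raising): /e/ is a mid vowel in word-final position, so it raises to [i]. /suwuiveezenixe/ → suwuiveezenixi.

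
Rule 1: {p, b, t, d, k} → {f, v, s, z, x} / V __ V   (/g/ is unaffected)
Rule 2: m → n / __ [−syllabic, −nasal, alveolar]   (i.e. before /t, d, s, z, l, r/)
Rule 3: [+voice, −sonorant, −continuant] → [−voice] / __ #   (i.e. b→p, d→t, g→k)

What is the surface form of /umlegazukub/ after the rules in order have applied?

Rule 1 (intervocalic spirantization): /k/ is a stop between vowels /u/ and /u/, so it spirantizes to the fricative [x]. /umlegazukub/ → umlegazuxub.
Rule 2 (nasal place assimilation): /m/ precedes the alveolar consonant /l/, so it assimilates in place to [n]. /umlegazuxub/ → unlegazuxub.
Rule 3 (final devoicing): /b/ is a voiced stop in word-final position, so it devoices to [p]. /unlegazuxub/ → unlegazuxup.

unlegazuxup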